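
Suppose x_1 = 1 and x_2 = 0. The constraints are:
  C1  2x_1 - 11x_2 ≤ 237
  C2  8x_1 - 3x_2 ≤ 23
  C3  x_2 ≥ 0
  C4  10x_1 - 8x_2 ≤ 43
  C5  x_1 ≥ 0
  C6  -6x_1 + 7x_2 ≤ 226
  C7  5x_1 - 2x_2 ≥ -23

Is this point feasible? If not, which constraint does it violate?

feasible

C1: 2 ≤ 237 ✓
C2: 8 ≤ 23 ✓
C3: 0 ≥ 0 ✓
C4: 10 ≤ 43 ✓
C5: 1 ≥ 0 ✓
C6: -6 ≤ 226 ✓
C7: 5 ≥ -23 ✓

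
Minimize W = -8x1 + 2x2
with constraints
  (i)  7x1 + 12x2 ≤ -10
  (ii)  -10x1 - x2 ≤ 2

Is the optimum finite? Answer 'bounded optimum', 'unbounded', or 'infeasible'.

unbounded

From the feasible point (-14/113, -86/113), moving in the direction (12, -7) keeps every constraint satisfied while W decreases without bound.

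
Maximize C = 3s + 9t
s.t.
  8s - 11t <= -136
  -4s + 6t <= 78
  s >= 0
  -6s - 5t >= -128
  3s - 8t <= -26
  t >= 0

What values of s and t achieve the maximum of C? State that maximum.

s = 27/4, t = 35/2, maximum C = 711/4

Vertices and C = 3s + 9t:
  (0, 136/11) → C = 1224/11
  (364/53, 920/53) → C = 9372/53
  (0, 13) → C = 117
  (27/4, 35/2) → C = 711/4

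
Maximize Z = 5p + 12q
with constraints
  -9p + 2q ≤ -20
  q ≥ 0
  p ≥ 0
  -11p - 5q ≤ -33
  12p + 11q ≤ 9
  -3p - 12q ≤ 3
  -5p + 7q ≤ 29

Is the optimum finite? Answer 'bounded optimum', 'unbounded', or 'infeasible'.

The boundaries -9p + 2q = -20 and -11p - 5q = -33 meet at (166/67, 77/67), but that point violates 12p + 11q ≤ 9. Every candidate vertex is excluded by some other constraint, so the feasible region is empty.

infeasible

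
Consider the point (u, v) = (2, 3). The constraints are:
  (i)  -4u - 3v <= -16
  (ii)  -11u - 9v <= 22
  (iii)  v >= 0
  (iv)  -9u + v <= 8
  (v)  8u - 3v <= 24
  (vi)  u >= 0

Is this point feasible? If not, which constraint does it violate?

feasible

(i): -17 ≤ -16 ✓
(ii): -49 ≤ 22 ✓
(iii): 3 ≥ 0 ✓
(iv): -15 ≤ 8 ✓
(v): 7 ≤ 24 ✓
(vi): 2 ≥ 0 ✓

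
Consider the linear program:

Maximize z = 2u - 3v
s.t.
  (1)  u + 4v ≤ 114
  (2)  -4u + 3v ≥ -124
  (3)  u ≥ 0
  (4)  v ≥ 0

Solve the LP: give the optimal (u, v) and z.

The optimum lies where -4u + 3v = -124 and v = 0.
Solving simultaneously gives u = 31, v = 0.

u = 31, v = 0, maximum z = 62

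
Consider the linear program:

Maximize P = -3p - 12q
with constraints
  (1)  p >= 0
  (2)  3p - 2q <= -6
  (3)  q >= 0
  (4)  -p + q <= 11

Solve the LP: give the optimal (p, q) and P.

Vertices and P = -3p - 12q:
  (0, 3) → P = -36
  (0, 11) → P = -132
  (16, 27) → P = -372

The optimum lies where p = 0 and 3p - 2q = -6.
Solving simultaneously gives p = 0, q = 3.

p = 0, q = 3, maximum P = -36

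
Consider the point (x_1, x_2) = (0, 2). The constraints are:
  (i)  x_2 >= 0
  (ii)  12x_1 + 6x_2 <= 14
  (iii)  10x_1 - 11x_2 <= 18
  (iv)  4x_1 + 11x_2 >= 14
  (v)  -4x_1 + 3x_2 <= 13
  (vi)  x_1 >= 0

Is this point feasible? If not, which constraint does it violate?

feasible

(i): 2 ≥ 0 ✓
(ii): 12 ≤ 14 ✓
(iii): -22 ≤ 18 ✓
(iv): 22 ≥ 14 ✓
(v): 6 ≤ 13 ✓
(vi): 0 ≥ 0 ✓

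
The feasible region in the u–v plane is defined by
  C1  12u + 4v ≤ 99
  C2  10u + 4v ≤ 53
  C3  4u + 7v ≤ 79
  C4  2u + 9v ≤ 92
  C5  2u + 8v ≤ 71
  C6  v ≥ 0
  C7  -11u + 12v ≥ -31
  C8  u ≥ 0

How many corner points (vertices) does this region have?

5

Pairwise boundary intersections that survive every other constraint:
  (35/18, 151/18)
  (190/41, 273/164)
  (0, 71/8)
  (31/11, 0)
  (0, 0)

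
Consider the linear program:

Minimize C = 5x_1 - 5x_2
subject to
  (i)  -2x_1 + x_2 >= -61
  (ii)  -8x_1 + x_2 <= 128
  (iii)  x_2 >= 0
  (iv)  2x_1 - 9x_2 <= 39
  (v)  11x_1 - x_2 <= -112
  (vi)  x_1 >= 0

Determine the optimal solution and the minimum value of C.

Feasible corners and C = 5x_1 - 5x_2:
  (16/3, 512/3) → C = -2480/3
  (0, 128) → C = -640
  (0, 112) → C = -560

At the optimal vertex, -8x_1 + x_2 = 128 and 11x_1 - x_2 = -112.
Solving simultaneously gives x_1 = 16/3, x_2 = 512/3.

x_1 = 16/3, x_2 = 512/3, minimum C = -2480/3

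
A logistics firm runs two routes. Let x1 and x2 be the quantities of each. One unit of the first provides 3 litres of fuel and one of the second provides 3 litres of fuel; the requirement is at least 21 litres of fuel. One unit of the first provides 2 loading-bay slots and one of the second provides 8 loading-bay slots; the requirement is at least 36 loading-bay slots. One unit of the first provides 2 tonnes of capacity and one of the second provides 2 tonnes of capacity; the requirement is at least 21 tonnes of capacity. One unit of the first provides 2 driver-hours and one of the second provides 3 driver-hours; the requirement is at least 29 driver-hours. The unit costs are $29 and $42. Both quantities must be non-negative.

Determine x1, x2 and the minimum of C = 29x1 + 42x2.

Vertices and C = 29x1 + 42x2:
  (0, 21/2) → C = 441
  (18, 0) → C = 522
  (62/5, 7/5) → C = 2092/5
  (5/2, 8) → C = 817/2
The feasible region is unbounded (it extends along (0, 1), (1, 0)), but C strictly increases along every unbounded feasible direction, so there is no improving ray and the minimum is attained at a vertex.

The optimum lies where 2x1 + 2x2 = 21 and 2x1 + 3x2 = 29.
Solving simultaneously gives x1 = 5/2, x2 = 8.

x1 = 5/2, x2 = 8, minimum C = 817/2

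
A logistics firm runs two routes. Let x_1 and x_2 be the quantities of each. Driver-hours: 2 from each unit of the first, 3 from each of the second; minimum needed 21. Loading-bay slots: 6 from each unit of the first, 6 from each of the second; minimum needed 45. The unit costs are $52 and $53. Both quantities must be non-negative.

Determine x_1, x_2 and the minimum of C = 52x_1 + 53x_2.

Feasible corners and C = 52x_1 + 53x_2:
  (0, 15/2) → C = 795/2
  (21/2, 0) → C = 546
  (3/2, 6) → C = 396
The feasible region is unbounded (it extends along (0, 1), (1, 0)), but C strictly increases along every unbounded feasible direction, so there is no improving ray and the minimum is attained at a vertex.

The optimum lies where 2x_1 + 3x_2 = 21 and 6x_1 + 6x_2 = 45.
Solving simultaneously gives x_1 = 3/2, x_2 = 6.

x_1 = 3/2, x_2 = 6, minimum C = 396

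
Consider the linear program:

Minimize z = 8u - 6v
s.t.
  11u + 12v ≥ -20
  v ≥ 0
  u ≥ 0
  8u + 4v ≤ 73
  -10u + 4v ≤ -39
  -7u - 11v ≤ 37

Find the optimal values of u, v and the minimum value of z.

Corner points and z = 8u - 6v:
  (73/8, 0) → z = 73
  (39/10, 0) → z = 156/5
  (56/9, 209/36) → z = 269/18

u = 56/9, v = 209/36, minimum z = 269/18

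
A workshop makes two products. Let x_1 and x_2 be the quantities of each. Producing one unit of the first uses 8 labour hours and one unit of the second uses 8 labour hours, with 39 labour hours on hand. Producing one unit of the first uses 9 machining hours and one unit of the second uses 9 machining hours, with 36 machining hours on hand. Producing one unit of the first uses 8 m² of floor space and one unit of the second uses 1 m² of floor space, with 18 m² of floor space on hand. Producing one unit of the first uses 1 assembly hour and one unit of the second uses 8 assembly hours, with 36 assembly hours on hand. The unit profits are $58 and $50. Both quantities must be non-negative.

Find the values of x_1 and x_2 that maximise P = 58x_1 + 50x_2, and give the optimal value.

x_1 = 2, x_2 = 2, maximum P = 216

Corner points and P = 58x_1 + 50x_2:
  (0, 0) → P = 0
  (0, 4) → P = 200
  (9/4, 0) → P = 261/2
  (2, 2) → P = 216

At the optimal vertex, 9x_1 + 9x_2 = 36 and 8x_1 + x_2 = 18.
Solving simultaneously gives x_1 = 2, x_2 = 2.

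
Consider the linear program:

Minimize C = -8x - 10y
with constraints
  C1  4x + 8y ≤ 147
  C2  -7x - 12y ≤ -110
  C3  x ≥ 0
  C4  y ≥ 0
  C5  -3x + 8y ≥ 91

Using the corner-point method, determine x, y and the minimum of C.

At the optimal vertex, 4x + 8y = 147 and -3x + 8y = 91.
Solving simultaneously gives x = 8, y = 115/8.

x = 8, y = 115/8, minimum C = -831/4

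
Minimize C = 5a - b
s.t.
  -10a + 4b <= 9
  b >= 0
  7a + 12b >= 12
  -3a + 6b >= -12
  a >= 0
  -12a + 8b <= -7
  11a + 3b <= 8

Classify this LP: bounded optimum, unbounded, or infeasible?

The boundaries -10a + 4b = 9 and a = 0 meet at (0, 9/4), but that point violates -12a + 8b ≤ -7. Every candidate vertex is excluded by some other constraint, so the feasible region is empty.

infeasible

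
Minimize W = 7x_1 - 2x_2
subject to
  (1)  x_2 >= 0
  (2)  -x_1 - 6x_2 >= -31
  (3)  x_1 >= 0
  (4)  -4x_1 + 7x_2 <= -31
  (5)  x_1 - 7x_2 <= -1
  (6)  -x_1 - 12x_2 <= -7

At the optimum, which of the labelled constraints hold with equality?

(4) and (5)

Feasible corners and W = 7x_1 - 2x_2:
  (13, 3) → W = 85
  (211/13, 32/13) → W = 1413/13
  (32/3, 5/3) → W = 214/3

The minimum is at (32/3, 5/3). Substituting into each constraint, equality holds for (4) and (5); the remaining constraints have slack.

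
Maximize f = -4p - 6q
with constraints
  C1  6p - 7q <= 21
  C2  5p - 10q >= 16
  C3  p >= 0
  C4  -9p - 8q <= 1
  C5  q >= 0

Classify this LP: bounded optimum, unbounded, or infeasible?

Extreme points and f = -4p - 6q:
  (98/25, 9/25) → f = -446/25
  (7/2, 0) → f = -14
  (16/5, 0) → f = -64/5
The feasible region has finitely many vertices and no improving ray; the maximum is -64/5 at (16/5, 0).

bounded optimum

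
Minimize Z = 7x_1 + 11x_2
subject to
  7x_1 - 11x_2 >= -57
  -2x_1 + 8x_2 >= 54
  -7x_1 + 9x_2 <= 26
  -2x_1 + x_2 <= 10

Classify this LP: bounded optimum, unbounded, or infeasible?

bounded optimum

Corner points and Z = 7x_1 + 11x_2:
  (227/14, 31/2) → Z = 284
  (139/19, 163/19) → Z = 2766/19
The feasible region has finitely many vertices and no improving ray; the minimum is 2766/19 at (139/19, 163/19).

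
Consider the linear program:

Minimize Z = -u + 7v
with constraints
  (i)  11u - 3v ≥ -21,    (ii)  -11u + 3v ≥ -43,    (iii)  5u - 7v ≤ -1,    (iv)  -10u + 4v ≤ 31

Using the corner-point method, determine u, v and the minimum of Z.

Feasible corners and Z = -u + 7v:
  (-72/31, -47/31) → Z = -257/31
  (9/14, 131/14) → Z = 454/7
  (152/31, 113/31) → Z = 639/31
  (265/14, 771/14) → Z = 2566/7

u = -72/31, v = -47/31, minimum Z = -257/31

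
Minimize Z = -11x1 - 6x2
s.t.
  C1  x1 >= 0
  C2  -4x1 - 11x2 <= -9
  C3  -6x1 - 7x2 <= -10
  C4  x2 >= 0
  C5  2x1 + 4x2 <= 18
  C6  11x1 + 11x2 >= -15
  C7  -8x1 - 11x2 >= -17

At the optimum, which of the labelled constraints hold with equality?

C2 and C7

Vertices and Z = -11x1 - 6x2:
  (0, 10/7) → Z = -60/7
  (0, 17/11) → Z = -102/11
  (47/38, 7/19) → Z = -601/38
  (2, 1/11) → Z = -248/11

The minimum is at (2, 1/11). Substituting into each constraint, equality holds for C2 and C7; the remaining constraints have slack.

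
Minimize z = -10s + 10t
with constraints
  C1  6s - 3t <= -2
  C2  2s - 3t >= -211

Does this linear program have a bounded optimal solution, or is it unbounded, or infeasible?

From the feasible point (209/4, 631/6), moving in the direction (-3, -6) keeps every constraint satisfied while z decreases without bound.

unbounded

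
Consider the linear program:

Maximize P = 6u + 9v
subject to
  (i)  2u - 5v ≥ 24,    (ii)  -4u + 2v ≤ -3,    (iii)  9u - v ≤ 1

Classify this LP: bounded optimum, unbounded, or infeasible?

bounded optimum

Corner points and P = 6u + 9v:
  (-33/16, -45/8) → P = -63
  (-19/43, -214/43) → P = -2040/43
The feasible region has finitely many vertices and no improving ray; the maximum is -2040/43 at (-19/43, -214/43).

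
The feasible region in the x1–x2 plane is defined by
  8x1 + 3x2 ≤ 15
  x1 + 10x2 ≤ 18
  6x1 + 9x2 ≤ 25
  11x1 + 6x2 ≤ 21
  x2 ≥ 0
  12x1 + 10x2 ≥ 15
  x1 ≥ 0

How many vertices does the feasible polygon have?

6

Pairwise boundary intersections that survive every other constraint:
  (9/5, 1/5)
  (15/8, 0)
  (51/52, 177/104)
  (0, 9/5)
  (5/4, 0)
  (0, 3/2)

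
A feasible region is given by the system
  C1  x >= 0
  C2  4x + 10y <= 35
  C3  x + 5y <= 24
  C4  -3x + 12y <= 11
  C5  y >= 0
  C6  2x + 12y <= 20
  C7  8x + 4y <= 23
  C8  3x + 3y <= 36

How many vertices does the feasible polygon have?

5

The feasible vertices (each the meet of two boundaries and inside every other half-plane) are:
  (0, 11/12)
  (0, 0)
  (9/5, 41/30)
  (23/8, 0)
  (49/22, 57/44)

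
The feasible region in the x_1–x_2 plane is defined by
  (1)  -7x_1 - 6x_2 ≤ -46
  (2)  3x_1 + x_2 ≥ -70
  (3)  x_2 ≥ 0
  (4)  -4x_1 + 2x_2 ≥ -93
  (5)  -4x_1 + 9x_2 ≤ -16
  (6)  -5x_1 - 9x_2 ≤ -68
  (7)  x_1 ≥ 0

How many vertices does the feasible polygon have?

4

Intersecting each pair of boundary lines and keeping only the points that satisfy every inequality leaves:
  (93/4, 0)
  (68/5, 0)
  (115/4, 11)
  (28/3, 64/27)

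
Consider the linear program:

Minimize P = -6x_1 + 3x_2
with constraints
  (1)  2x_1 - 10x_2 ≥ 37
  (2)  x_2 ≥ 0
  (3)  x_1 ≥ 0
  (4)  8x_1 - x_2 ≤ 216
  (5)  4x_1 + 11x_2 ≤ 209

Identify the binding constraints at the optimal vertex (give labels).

Vertices and P = -6x_1 + 3x_2:
  (37/2, 0) → P = -111
  (2123/78, 68/39) → P = -2055/13
  (27, 0) → P = -162

The minimum is at (27, 0). Substituting into each constraint, equality holds for (2) and (4); the remaining constraints have slack.

(2) and (4)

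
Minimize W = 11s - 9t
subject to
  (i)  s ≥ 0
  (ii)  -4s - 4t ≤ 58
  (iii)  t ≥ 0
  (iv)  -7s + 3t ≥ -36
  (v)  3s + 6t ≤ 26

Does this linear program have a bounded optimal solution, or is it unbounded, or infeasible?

Corner points and W = 11s - 9t:
  (0, 0) → W = 0
  (0, 13/3) → W = -39
  (36/7, 0) → W = 396/7
  (98/17, 74/51) → W = 856/17
The feasible region has finitely many vertices and no improving ray; the minimum is -39 at (0, 13/3).

bounded optimum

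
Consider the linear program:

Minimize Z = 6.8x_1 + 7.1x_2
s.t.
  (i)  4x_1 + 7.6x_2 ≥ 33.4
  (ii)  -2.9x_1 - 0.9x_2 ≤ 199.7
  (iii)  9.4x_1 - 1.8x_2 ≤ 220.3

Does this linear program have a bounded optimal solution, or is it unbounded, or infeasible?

Feasible corners and Z = 6.8x_1 + 7.1x_2:
  (-77389/922, 44783/922) → Z = -2082859/9220
  (21680/983, -14181/1966) → Z = 1941629/19660
The feasible region has finitely many vertices and no improving ray; the minimum is -2082859/9220 at (-77389/922, 44783/922).

bounded optimum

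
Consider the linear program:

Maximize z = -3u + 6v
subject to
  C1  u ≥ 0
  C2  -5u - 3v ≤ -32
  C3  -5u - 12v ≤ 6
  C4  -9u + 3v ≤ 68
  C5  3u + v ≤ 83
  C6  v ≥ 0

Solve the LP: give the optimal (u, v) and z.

u = 181/18, v = 317/6, maximum z = 1721/6

Feasible corners and z = -3u + 6v:
  (0, 32/3) → z = 64
  (0, 68/3) → z = 136
  (32/5, 0) → z = -96/5
  (181/18, 317/6) → z = 1721/6
  (83/3, 0) → z = -83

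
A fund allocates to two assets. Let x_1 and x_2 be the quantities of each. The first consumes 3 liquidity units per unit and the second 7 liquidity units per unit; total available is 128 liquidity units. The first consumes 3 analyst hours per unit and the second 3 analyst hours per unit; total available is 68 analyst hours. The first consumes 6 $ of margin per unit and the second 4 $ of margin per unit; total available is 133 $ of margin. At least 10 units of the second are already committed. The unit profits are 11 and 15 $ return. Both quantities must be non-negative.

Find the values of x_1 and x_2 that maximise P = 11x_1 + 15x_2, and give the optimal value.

Extreme points and P = 11x_1 + 15x_2:
  (0, 128/7) → P = 1920/7
  (0, 10) → P = 150
  (23/3, 15) → P = 928/3
  (38/3, 10) → P = 868/3

x_1 = 23/3, x_2 = 15, maximum P = 928/3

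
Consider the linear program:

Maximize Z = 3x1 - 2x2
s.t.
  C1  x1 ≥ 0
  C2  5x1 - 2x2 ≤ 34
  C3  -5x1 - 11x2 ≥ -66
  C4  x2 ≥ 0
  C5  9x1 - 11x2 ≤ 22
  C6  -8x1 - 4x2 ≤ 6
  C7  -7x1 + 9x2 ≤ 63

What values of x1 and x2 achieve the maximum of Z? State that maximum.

Vertices and Z = 3x1 - 2x2:
  (0, 6) → Z = -12
  (0, 0) → Z = 0
  (44/7, 22/7) → Z = 88/7
  (22/9, 0) → Z = 22/3

At the optimal vertex, -5x1 - 11x2 = -66 and 9x1 - 11x2 = 22.
Solving simultaneously gives x1 = 44/7, x2 = 22/7.

x1 = 44/7, x2 = 22/7, maximum Z = 88/7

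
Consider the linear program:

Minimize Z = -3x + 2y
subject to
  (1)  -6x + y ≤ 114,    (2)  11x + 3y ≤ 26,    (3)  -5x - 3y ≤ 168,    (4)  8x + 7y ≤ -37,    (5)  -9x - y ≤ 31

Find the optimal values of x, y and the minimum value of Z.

Feasible corners and Z = -3x + 2y:
  (97/3, -989/9) → Z = -2851/9
  (293/53, -615/53) → Z = -2109/53
  (75/22, -1357/22) → Z = -2939/22
  (-36/11, -17/11) → Z = 74/11

x = 97/3, y = -989/9, minimum Z = -2851/9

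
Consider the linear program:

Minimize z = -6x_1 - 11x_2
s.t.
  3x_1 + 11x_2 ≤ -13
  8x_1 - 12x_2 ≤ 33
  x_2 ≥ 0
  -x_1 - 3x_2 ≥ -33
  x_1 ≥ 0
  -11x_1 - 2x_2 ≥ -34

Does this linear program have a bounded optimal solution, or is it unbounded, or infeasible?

The boundaries 3x_1 + 11x_2 = -13 and 8x_1 - 12x_2 = 33 meet at (207/124, -203/124), but that point violates x_2 ≥ 0. Every candidate vertex is excluded by some other constraint, so the feasible region is empty.

infeasible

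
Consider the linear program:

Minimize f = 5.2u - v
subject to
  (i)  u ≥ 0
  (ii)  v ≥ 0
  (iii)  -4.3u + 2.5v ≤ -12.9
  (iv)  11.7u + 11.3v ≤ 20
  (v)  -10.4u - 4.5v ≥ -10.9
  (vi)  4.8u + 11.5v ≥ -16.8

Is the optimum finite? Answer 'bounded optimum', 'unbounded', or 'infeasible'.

The boundaries u = 0 and v = 0 meet at (0, 0), but that point violates -4.3u + 2.5v ≤ -12.9. Every candidate vertex is excluded by some other constraint, so the feasible region is empty.

infeasible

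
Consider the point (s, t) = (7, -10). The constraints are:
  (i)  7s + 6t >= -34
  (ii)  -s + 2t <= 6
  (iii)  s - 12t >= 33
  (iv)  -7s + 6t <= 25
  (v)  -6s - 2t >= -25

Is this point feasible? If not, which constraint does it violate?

(i): -11 ≥ -34 ✓
(ii): -27 ≤ 6 ✓
(iii): 127 ≥ 33 ✓
(iv): -109 ≤ 25 ✓
(v): -22 ≥ -25 ✓

feasible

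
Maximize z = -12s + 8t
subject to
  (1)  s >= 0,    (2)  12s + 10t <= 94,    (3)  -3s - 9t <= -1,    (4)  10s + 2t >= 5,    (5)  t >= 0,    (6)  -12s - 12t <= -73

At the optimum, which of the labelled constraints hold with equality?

(1) and (2)

Vertices and z = -12s + 8t:
  (0, 47/5) → z = 376/5
  (0, 73/12) → z = 146/3
  (47/6, 0) → z = -94
  (73/12, 0) → z = -73

The maximum is at (0, 47/5). Substituting into each constraint, equality holds for (1) and (2); the remaining constraints have slack.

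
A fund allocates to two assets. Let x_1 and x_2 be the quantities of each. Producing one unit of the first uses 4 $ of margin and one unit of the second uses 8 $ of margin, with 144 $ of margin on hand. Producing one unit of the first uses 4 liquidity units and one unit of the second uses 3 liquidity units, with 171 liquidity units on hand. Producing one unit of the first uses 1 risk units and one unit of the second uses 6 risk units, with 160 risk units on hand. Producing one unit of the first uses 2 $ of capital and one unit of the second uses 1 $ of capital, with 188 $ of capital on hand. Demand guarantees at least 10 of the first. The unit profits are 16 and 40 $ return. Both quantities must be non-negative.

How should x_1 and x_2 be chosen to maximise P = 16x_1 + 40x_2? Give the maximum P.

x_1 = 10, x_2 = 13, maximum P = 680

The optimum lies where 4x_1 + 8x_2 = 144 and x_1 = 10.
Solving simultaneously gives x_1 = 10, x_2 = 13.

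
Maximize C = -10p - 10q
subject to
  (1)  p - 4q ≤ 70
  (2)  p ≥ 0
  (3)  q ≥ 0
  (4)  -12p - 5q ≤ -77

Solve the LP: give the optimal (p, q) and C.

p = 77/12, q = 0, maximum C = -385/6

Vertices and C = -10p - 10q:
  (70, 0) → C = -700
  (0, 77/5) → C = -154
  (77/12, 0) → C = -385/6
The feasible region is unbounded (it extends along (0, 1), (4, 1)), but C strictly decreases along every unbounded feasible direction, so there is no improving ray and the maximum is attained at a vertex.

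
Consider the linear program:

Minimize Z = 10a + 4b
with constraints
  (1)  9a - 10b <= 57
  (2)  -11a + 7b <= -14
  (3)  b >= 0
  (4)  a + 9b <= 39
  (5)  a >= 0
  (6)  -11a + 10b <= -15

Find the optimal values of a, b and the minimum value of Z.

a = 15/11, b = 0, minimum Z = 150/11

Corner points and Z = 10a + 4b:
  (19/3, 0) → Z = 190/3
  (129/13, 42/13) → Z = 1458/13
  (15/11, 0) → Z = 150/11
  (525/109, 414/109) → Z = 6906/109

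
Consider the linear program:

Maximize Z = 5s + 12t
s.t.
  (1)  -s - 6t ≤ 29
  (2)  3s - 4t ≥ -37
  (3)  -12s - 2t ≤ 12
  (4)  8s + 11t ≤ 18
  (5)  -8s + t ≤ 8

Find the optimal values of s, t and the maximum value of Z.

Feasible corners and Z = 5s + 12t:
  (-1/5, -24/5) → Z = -293/5
  (427/37, -250/37) → Z = -865/37
  (-1, 0) → Z = -5
  (-35/48, 13/6) → Z = 1073/48

s = -35/48, t = 13/6, maximum Z = 1073/48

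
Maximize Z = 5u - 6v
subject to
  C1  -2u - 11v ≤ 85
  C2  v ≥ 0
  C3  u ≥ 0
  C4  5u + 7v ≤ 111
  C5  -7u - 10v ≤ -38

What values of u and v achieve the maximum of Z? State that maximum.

Vertices and Z = 5u - 6v:
  (111/5, 0) → Z = 111
  (38/7, 0) → Z = 190/7
  (0, 111/7) → Z = -666/7
  (0, 19/5) → Z = -114/5

At the optimal vertex, v = 0 and 5u + 7v = 111.
Solving simultaneously gives u = 111/5, v = 0.

u = 111/5, v = 0, maximum Z = 111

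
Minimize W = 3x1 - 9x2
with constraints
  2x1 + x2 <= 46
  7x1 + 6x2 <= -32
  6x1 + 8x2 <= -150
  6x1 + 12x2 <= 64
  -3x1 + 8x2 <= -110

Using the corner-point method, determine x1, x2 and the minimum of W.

The feasible region is unbounded (it extends along (-8, -3), (1, -2)), but W strictly increases along every unbounded feasible direction, so there is no improving ray and the minimum is attained at a vertex.

x1 = -40/9, x2 = -185/12, minimum W = 1505/12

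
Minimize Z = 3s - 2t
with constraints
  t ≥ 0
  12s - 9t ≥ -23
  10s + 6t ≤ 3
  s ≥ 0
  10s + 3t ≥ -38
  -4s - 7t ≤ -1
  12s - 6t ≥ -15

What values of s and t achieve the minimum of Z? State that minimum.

Vertices and Z = 3s - 2t:
  (3/10, 0) → Z = 9/10
  (1/4, 0) → Z = 3/4
  (0, 1/2) → Z = -1
  (0, 1/7) → Z = -2/7

s = 0, t = 1/2, minimum Z = -1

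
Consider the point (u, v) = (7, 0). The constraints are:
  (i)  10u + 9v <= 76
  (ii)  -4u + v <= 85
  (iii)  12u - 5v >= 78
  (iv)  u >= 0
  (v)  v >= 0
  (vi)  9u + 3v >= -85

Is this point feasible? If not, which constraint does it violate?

feasible

(i): 70 ≤ 76 ✓
(ii): -28 ≤ 85 ✓
(iii): 84 ≥ 78 ✓
(iv): 7 ≥ 0 ✓
(v): 0 ≥ 0 ✓
(vi): 63 ≥ -85 ✓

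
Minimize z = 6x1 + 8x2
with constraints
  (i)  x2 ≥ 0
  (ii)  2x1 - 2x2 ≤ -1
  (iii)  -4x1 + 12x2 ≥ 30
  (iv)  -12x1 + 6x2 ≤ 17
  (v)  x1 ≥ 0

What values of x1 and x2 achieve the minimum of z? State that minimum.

x1 = 0, x2 = 5/2, minimum z = 20

Vertices and z = 6x1 + 8x2:
  (3, 7/2) → z = 46
  (0, 5/2) → z = 20
  (0, 17/6) → z = 68/3
The feasible region is unbounded (it extends along (1, 2), (1, 1)), but z strictly increases along every unbounded feasible direction, so there is no improving ray and the minimum is attained at a vertex.

The binding constraints are -4x1 + 12x2 = 30 and x1 = 0.
Solving simultaneously gives x1 = 0, x2 = 5/2.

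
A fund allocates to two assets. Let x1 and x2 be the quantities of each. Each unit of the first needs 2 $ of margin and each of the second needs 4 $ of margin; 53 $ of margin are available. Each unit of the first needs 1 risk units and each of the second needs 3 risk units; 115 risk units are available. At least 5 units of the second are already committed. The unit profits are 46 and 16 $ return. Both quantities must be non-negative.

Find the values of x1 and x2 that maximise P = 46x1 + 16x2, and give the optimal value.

Feasible corners and P = 46x1 + 16x2:
  (0, 53/4) → P = 212
  (0, 5) → P = 80
  (33/2, 5) → P = 839

x1 = 33/2, x2 = 5, maximum P = 839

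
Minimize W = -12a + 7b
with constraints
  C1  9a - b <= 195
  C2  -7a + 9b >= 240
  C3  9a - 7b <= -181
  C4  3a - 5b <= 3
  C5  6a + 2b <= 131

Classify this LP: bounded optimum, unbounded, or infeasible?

bounded optimum

Extreme points and W = -12a + 7b:
  (51/32, 893/32) → W = 5639/32
  (-1227/8, -741/8) → W = 9537/8
  (37/4, 151/4) → W = 613/4
The feasible region has finitely many vertices and no improving ray; the minimum is 613/4 at (37/4, 151/4).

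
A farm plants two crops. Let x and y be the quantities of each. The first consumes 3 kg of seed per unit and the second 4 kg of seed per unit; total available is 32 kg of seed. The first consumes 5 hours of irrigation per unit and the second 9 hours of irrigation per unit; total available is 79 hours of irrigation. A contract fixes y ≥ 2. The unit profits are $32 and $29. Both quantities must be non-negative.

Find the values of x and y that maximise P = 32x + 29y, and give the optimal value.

x = 8, y = 2, maximum P = 314

Vertices and P = 32x + 29y:
  (0, 8) → P = 232
  (0, 2) → P = 58
  (8, 2) → P = 314

The binding constraints are 3x + 4y = 32 and y = 2.
Solving simultaneously gives x = 8, y = 2.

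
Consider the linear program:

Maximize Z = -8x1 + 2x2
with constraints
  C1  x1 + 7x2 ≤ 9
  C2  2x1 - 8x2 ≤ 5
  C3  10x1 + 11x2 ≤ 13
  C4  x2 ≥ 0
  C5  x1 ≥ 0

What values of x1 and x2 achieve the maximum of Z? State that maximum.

x1 = 0, x2 = 13/11, maximum Z = 26/11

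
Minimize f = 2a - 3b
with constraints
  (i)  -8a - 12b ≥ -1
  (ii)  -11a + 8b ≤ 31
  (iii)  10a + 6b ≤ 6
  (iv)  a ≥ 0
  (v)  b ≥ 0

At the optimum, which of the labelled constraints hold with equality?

Corner points and f = 2a - 3b:
  (0, 1/12) → f = -1/4
  (1/8, 0) → f = 1/4
  (0, 0) → f = 0

The minimum is at (0, 1/12). Substituting into each constraint, equality holds for (i) and (iv); the remaining constraints have slack.

(i) and (iv)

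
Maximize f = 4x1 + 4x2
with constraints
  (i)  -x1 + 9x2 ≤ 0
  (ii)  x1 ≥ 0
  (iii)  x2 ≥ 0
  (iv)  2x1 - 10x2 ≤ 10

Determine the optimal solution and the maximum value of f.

x1 = 45/4, x2 = 5/4, maximum f = 50

Extreme points and f = 4x1 + 4x2:
  (0, 0) → f = 0
  (45/4, 5/4) → f = 50
  (5, 0) → f = 20

The binding constraints are -x1 + 9x2 = 0 and 2x1 - 10x2 = 10.
Solving simultaneously gives x1 = 45/4, x2 = 5/4.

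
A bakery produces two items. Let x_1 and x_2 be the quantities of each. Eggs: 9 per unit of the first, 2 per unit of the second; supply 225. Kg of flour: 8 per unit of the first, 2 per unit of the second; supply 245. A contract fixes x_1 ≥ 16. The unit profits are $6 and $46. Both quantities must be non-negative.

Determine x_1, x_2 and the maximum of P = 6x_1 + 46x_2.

x_1 = 16, x_2 = 81/2, maximum P = 1959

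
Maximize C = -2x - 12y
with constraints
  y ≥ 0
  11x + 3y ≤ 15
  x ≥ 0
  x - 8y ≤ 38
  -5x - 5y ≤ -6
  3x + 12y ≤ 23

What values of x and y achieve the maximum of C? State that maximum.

Extreme points and C = -2x - 12y:
  (15/11, 0) → C = -30/11
  (6/5, 0) → C = -12/5
  (37/41, 208/123) → C = -906/41
  (0, 6/5) → C = -72/5
  (0, 23/12) → C = -23

At the optimal vertex, y = 0 and -5x - 5y = -6.
Solving simultaneously gives x = 6/5, y = 0.

x = 6/5, y = 0, maximum C = -12/5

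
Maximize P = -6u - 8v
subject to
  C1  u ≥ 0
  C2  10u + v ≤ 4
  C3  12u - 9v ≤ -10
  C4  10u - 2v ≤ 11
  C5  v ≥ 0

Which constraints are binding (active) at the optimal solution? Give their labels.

Vertices and P = -6u - 8v:
  (0, 4) → P = -32
  (0, 10/9) → P = -80/9
  (13/51, 74/51) → P = -670/51

The maximum is at (0, 10/9). Substituting into each constraint, equality holds for C1 and C3; the remaining constraints have slack.

C1 and C3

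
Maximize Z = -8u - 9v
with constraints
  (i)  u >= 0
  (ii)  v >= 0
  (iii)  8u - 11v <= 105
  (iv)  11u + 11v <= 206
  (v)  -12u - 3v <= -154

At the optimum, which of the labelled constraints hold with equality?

Vertices and Z = -8u - 9v:
  (105/8, 0) → Z = -105
  (77/6, 0) → Z = -308/3
  (311/19, 493/209) → Z = -31805/209
  (1076/99, 778/99) → Z = -15610/99

The maximum is at (77/6, 0). Substituting into each constraint, equality holds for (ii) and (v); the remaining constraints have slack.

(ii) and (v)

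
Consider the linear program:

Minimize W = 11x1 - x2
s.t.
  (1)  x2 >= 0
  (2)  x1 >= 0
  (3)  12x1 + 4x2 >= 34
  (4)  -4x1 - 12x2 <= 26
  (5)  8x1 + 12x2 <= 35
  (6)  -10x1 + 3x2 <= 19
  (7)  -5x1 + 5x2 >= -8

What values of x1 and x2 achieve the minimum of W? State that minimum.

Extreme points and W = 11x1 - x2:
  (67/28, 37/28) → W = 25
  (101/40, 37/40) → W = 537/20
  (271/100, 111/100) → W = 287/10

At the optimal vertex, 12x1 + 4x2 = 34 and 8x1 + 12x2 = 35.
Solving simultaneously gives x1 = 67/28, x2 = 37/28.

x1 = 67/28, x2 = 37/28, minimum W = 25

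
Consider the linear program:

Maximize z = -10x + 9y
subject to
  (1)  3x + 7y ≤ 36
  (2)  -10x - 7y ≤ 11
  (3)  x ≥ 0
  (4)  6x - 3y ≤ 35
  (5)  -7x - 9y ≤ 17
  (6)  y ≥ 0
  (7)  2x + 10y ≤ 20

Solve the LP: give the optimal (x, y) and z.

x = 0, y = 2, maximum z = 18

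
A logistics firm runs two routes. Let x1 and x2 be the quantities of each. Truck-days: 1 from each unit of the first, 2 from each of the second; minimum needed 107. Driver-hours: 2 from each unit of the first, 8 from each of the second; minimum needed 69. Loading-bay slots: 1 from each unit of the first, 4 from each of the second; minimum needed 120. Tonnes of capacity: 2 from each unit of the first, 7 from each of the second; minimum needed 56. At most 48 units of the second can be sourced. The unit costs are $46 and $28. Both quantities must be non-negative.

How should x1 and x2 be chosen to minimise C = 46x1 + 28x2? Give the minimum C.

x1 = 11, x2 = 48, minimum C = 1850

Extreme points and C = 46x1 + 28x2:
  (120, 0) → C = 5520
  (94, 13/2) → C = 4506
  (11, 48) → C = 1850
The feasible region is unbounded (it extends along (1, 0)), but C strictly increases along every unbounded feasible direction, so there is no improving ray and the minimum is attained at a vertex.

The optimum lies where x1 + 2x2 = 107 and x2 = 48.
Solving simultaneously gives x1 = 11, x2 = 48.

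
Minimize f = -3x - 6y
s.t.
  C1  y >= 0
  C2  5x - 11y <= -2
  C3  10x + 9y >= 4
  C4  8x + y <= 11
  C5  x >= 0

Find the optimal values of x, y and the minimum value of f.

Vertices and f = -3x - 6y:
  (26/155, 8/31) → f = -318/155
  (119/93, 71/93) → f = -261/31
  (0, 4/9) → f = -8/3
  (0, 11) → f = -66

At the optimal vertex, 8x + y = 11 and x = 0.
Solving simultaneously gives x = 0, y = 11.

x = 0, y = 11, minimum f = -66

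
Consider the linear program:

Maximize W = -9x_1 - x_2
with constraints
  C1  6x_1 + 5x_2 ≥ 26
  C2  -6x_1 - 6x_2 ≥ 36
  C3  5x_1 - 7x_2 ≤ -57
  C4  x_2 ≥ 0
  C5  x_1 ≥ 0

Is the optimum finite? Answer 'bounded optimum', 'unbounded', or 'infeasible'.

infeasible

The boundaries 5x_1 - 7x_2 = -57 and x_1 = 0 meet at (0, 57/7), but that point violates -6x_1 - 6x_2 ≥ 36. Every candidate vertex is excluded by some other constraint, so the feasible region is empty.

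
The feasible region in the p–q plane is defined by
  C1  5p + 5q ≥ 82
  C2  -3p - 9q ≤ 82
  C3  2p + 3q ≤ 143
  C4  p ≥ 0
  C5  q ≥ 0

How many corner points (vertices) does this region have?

The feasible vertices (each the meet of two boundaries and inside every other half-plane) are:
  (0, 82/5)
  (82/5, 0)
  (0, 143/3)
  (143/2, 0)

4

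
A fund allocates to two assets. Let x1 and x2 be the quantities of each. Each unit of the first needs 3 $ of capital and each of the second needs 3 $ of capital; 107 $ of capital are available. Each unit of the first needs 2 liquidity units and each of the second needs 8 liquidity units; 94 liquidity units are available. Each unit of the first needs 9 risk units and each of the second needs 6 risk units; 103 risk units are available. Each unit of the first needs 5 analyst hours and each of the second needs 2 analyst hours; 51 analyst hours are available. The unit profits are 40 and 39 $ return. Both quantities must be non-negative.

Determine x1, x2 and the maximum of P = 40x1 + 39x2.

x1 = 13/3, x2 = 32/3, maximum P = 1768/3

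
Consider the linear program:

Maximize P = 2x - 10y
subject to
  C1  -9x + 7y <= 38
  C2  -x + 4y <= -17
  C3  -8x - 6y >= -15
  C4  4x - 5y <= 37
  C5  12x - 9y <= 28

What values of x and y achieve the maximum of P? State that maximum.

Vertices and P = 2x - 10y:
  (-271/29, -191/29) → P = 1368/29
  (-449/17, -485/17) → P = 3952/17
  (-41/39, -176/39) → P = 1678/39
  (-193/24, -83/6) → P = 489/4

x = -449/17, y = -485/17, maximum P = 3952/17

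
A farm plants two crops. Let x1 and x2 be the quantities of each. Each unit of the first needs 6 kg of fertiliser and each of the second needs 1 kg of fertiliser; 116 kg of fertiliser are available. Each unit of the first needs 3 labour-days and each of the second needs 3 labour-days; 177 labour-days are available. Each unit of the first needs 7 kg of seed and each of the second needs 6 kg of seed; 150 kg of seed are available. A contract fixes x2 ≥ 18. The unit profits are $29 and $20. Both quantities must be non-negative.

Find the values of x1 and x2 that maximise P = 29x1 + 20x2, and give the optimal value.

x1 = 6, x2 = 18, maximum P = 534

Vertices and P = 29x1 + 20x2:
  (0, 25) → P = 500
  (0, 18) → P = 360
  (6, 18) → P = 534

The optimum lies where 7x1 + 6x2 = 150 and x2 = 18.
Solving simultaneously gives x1 = 6, x2 = 18.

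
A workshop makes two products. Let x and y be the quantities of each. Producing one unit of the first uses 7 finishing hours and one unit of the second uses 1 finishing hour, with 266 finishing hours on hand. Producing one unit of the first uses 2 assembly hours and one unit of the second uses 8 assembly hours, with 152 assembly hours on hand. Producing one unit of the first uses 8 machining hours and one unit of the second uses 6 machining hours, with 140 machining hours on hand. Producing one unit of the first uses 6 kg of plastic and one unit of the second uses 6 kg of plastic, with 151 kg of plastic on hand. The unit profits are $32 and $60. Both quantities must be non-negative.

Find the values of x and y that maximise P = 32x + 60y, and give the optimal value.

Vertices and P = 32x + 60y:
  (0, 0) → P = 0
  (0, 19) → P = 1140
  (35/2, 0) → P = 560
  (4, 18) → P = 1208

The binding constraints are 2x + 8y = 152 and 8x + 6y = 140.
Solving simultaneously gives x = 4, y = 18.

x = 4, y = 18, maximum P = 1208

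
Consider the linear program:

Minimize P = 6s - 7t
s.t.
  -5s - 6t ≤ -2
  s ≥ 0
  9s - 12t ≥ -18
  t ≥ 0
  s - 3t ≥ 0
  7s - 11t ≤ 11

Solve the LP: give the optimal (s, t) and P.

s = 2/7, t = 2/21, minimum P = 22/21

Feasible corners and P = 6s - 7t:
  (2/5, 0) → P = 12/5
  (2/7, 2/21) → P = 22/21
  (11/7, 0) → P = 66/7
  (33/10, 11/10) → P = 121/10

The binding constraints are -5s - 6t = -2 and s - 3t = 0.
Solving simultaneously gives s = 2/7, t = 2/21.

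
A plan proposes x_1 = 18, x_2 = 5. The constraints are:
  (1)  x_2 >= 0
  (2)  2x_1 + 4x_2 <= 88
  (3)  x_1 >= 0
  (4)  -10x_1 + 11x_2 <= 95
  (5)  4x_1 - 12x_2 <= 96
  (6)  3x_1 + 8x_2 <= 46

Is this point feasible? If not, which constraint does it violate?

Constraint (6): 3x_1 + 8x_2 = 94, which is not ≤ 46. All other constraints are satisfied.

not feasible — violates (6)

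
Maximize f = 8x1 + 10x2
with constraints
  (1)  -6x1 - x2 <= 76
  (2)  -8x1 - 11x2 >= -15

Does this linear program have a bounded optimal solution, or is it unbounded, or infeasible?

unbounded

From the feasible point (-851/58, 349/29), moving in the direction (11, -8) keeps every constraint satisfied while f increases without bound.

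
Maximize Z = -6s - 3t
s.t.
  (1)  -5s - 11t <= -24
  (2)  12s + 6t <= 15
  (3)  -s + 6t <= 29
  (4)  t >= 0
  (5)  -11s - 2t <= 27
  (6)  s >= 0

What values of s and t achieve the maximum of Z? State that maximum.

s = 0, t = 24/11, maximum Z = -72/11

Corner points and Z = -6s - 3t:
  (7/34, 71/34) → Z = -15/2
  (0, 24/11) → Z = -72/11
  (0, 5/2) → Z = -15/2

The binding constraints are -5s - 11t = -24 and s = 0.
Solving simultaneously gives s = 0, t = 24/11.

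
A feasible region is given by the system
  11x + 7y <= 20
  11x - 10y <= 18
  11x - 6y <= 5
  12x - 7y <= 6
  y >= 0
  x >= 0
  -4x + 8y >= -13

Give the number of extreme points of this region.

4

Of the 21 pairwise boundary intersections, those satisfying every inequality are:
  (155/143, 15/13)
  (0, 20/7)
  (5/11, 0)
  (0, 0)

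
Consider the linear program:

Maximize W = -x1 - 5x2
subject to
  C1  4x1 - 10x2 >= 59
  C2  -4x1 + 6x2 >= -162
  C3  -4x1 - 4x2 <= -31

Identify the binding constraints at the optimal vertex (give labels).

Extreme points and W = -x1 - 5x2:
  (633/8, 103/4) → W = -1663/8
  (39/4, -2) → W = 1/4
  (417/20, -131/10) → W = 893/20

The maximum is at (417/20, -131/10). Substituting into each constraint, equality holds for C2 and C3; the remaining constraints have slack.

C2 and C3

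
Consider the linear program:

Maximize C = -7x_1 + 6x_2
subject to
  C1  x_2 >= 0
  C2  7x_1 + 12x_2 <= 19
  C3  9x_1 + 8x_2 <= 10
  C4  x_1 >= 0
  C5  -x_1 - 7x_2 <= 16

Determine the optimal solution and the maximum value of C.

Corner points and C = -7x_1 + 6x_2:
  (10/9, 0) → C = -70/9
  (0, 0) → C = 0
  (0, 5/4) → C = 15/2

The binding constraints are 9x_1 + 8x_2 = 10 and x_1 = 0.
Solving simultaneously gives x_1 = 0, x_2 = 5/4.

x_1 = 0, x_2 = 5/4, maximum C = 15/2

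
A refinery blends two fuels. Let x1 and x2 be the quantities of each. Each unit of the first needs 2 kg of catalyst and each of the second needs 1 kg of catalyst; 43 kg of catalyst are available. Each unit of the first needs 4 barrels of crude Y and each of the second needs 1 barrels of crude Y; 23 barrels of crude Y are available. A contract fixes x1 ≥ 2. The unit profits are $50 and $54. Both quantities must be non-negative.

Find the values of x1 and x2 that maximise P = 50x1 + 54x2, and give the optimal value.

Feasible corners and P = 50x1 + 54x2:
  (23/4, 0) → P = 575/2
  (2, 0) → P = 100
  (2, 15) → P = 910

The binding constraints are 4x1 + x2 = 23 and x1 = 2.
Solving simultaneously gives x1 = 2, x2 = 15.

x1 = 2, x2 = 15, maximum P = 910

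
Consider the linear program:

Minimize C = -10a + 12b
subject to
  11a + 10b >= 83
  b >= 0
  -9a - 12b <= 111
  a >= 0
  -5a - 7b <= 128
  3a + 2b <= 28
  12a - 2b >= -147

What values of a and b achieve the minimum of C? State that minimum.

Extreme points and C = -10a + 12b:
  (83/11, 0) → C = -830/11
  (0, 83/10) → C = 498/5
  (28/3, 0) → C = -280/3
  (0, 14) → C = 168

The optimum lies where b = 0 and 3a + 2b = 28.
Solving simultaneously gives a = 28/3, b = 0.

a = 28/3, b = 0, minimum C = -280/3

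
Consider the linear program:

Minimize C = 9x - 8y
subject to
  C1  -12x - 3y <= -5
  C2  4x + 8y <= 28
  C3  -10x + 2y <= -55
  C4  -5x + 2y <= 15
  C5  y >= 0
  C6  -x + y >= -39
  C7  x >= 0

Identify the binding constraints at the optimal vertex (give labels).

C2 and C3

Extreme points and C = 9x - 8y:
  (62/11, 15/22) → C = 498/11
  (7, 0) → C = 63
  (11/2, 0) → C = 99/2

The minimum is at (62/11, 15/22). Substituting into each constraint, equality holds for C2 and C3; the remaining constraints have slack.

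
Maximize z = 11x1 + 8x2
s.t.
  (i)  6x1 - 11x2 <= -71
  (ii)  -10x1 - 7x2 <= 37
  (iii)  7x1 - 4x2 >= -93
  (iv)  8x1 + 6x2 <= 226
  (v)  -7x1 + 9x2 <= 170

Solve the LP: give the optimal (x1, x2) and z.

The optimum lies where 6x1 - 11x2 = -71 and 8x1 + 6x2 = 226.
Solving simultaneously gives x1 = 515/31, x2 = 481/31.

x1 = 515/31, x2 = 481/31, maximum z = 9513/31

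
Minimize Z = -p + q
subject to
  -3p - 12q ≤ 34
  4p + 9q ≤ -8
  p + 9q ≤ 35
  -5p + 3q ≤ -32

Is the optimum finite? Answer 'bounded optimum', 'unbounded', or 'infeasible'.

bounded optimum

Vertices and Z = -p + q:
  (10, -16/3) → Z = -46/3
  (94/23, -266/69) → Z = -548/69
  (88/19, -56/19) → Z = -144/19
The feasible region has finitely many vertices and no improving ray; the minimum is -46/3 at (10, -16/3).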